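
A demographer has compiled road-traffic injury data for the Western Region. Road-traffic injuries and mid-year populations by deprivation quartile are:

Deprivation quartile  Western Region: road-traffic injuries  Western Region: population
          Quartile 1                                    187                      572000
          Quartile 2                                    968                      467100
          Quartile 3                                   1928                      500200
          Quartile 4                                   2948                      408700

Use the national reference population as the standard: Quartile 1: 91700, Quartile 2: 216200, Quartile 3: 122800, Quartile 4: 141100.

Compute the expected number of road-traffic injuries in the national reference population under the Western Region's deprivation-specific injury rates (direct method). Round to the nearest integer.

1969

Deprivation-specific rates per 100000 for the Western Region: 32.69, 207.24, 385.45, 721.31.
Expected road-traffic injuries = Σ (standard pop × deprivation-specific rate ÷ 100000)
= 91700×32.69/100000 + 216200×207.24/100000 + 122800×385.45/100000 + 141100×721.31/100000
= 29.98 + 448.04 + 473.33 + 1017.77 = 1969.12.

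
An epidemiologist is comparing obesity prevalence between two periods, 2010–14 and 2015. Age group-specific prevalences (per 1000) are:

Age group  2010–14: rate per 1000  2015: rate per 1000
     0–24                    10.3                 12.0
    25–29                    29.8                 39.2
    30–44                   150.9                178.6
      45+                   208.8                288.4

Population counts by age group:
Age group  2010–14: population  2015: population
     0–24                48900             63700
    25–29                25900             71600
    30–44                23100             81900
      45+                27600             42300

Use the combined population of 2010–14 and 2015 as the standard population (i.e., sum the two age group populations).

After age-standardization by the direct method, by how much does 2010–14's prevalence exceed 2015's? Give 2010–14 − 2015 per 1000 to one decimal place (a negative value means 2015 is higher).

-24.9

Combined standard total = 385000; weights = 0.2925, 0.2532, 0.2727, 0.1816.
2010–14: 0.2925×10.3 + 0.2532×29.8 + 0.2727×150.9 + 0.1816×208.8 = 89.6231 per 1000.
2015: 0.2925×12.0 + 0.2532×39.2 + 0.2727×178.6 + 0.1816×288.4 = 114.5074 per 1000.
Difference = 89.6231 − 114.5074 = -24.8843.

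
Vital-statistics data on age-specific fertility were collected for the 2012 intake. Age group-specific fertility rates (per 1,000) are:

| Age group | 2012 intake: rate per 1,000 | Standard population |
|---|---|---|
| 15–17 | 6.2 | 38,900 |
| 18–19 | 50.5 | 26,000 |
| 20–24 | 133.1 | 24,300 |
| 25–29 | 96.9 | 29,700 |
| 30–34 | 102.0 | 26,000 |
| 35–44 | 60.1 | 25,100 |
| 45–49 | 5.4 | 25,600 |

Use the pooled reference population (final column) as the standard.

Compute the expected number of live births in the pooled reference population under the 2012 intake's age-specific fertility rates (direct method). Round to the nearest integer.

Expected live births = Σ (standard pop × age-specific rate ÷ 1,000)
= 38,900×6.2/1,000 + 26,000×50.5/1,000 + 24,300×133.1/1,000 + 29,700×96.9/1,000 + 26,000×102.0/1,000 + 25,100×60.1/1,000 + 25,600×5.4/1,000
= 241.18 + 1313.00 + 3234.33 + 2877.93 + 2652.00 + 1508.51 + 138.24 = 11965.19.

11965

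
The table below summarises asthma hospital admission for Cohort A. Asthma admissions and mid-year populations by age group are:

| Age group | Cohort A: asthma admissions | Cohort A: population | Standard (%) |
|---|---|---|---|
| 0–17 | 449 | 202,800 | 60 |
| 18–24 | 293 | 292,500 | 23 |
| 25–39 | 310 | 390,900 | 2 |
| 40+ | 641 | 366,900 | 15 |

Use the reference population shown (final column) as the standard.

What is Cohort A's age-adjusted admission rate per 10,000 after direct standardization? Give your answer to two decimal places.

Age-specific rates per 10,000 for Cohort A: 22.14, 10.02, 7.93, 17.47.
Standard weights: 0.60, 0.23, 0.02, 0.15.
Standardized rate: 0.6000×22.14 + 0.2300×10.02 + 0.0200×7.93 + 0.1500×17.47 = 18.3672 per 10,000.

18.37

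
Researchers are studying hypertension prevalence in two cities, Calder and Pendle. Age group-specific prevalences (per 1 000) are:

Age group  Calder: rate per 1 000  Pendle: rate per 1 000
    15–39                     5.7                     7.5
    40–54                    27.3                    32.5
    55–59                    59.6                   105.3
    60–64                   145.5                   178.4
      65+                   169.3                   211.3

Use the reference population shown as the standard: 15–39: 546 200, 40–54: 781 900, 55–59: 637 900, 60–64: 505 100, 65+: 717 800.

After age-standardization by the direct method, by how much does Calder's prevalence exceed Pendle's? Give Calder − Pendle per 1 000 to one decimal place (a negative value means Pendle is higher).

-25.4

Standard total = 3 188 900; weights = 0.1713, 0.2452, 0.2000, 0.1584, 0.2251.
Calder: 0.1713×5.7 + 0.2452×27.3 + 0.2000×59.6 + 0.1584×145.5 + 0.2251×169.3 = 80.7469 per 1 000.
Pendle: 0.1713×7.5 + 0.2452×32.5 + 0.2000×105.3 + 0.1584×178.4 + 0.2251×211.3 = 106.1369 per 1 000.
Difference = 80.7469 − 106.1369 = -25.3901.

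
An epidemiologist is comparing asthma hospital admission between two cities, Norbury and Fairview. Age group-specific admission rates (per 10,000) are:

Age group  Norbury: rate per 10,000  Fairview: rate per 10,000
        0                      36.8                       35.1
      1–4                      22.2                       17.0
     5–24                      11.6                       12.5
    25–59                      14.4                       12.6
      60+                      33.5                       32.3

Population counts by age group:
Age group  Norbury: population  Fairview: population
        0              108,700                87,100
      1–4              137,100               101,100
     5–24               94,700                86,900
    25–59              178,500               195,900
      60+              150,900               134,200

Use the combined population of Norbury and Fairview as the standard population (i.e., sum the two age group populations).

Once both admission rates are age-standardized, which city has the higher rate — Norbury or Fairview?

Norbury

Combined standard total = 1,275,100; weights = 0.1536, 0.1868, 0.1424, 0.2936, 0.2236.
Norbury: 0.1536×36.8 + 0.1868×22.2 + 0.1424×11.6 + 0.2936×14.4 + 0.2236×33.5 = 23.1686 per 10,000.
Fairview: 0.1536×35.1 + 0.1868×17.0 + 0.1424×12.5 + 0.2936×12.6 + 0.2236×32.3 = 21.2675 per 10,000.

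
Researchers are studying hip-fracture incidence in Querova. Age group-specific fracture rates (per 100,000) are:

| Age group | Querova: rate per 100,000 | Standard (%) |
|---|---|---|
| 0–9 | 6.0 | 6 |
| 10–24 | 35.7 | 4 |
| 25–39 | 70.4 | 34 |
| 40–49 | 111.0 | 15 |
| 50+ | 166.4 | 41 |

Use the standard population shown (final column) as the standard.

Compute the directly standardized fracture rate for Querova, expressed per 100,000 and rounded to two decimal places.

110.60

Standard weights: 0.06, 0.04, 0.34, 0.15, 0.41.
Standardized rate: 0.0600×6.0 + 0.0400×35.7 + 0.3400×70.4 + 0.1500×111.0 + 0.4100×166.4 = 110.5980 per 100,000.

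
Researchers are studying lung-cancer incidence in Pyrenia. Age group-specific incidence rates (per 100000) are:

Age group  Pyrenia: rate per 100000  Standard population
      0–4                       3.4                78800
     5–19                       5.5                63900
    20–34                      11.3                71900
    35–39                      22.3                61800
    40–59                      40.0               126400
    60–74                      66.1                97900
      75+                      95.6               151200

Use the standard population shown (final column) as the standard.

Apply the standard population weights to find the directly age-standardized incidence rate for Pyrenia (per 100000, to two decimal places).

44.17

Standard total = 651900; weights = 0.1209, 0.0980, 0.1103, 0.0948, 0.1939, 0.1502, 0.2319.
Standardized rate: 0.1209×3.4 + 0.0980×5.5 + 0.1103×11.3 + 0.0948×22.3 + 0.1939×40.0 + 0.1502×66.1 + 0.2319×95.6 = 44.1661 per 100000.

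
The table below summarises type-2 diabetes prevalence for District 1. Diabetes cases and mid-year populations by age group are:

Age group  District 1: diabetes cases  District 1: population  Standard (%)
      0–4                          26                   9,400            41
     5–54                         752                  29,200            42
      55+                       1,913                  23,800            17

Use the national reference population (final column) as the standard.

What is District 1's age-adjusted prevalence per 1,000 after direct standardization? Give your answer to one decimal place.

Age-specific rates per 1,000 for District 1: 2.766, 25.753, 80.378.
Standard weights: 0.41, 0.42, 0.17.
Standardized rate: 0.4100×2.766 + 0.4200×25.753 + 0.1700×80.378 = 25.6148 per 1,000.

25.6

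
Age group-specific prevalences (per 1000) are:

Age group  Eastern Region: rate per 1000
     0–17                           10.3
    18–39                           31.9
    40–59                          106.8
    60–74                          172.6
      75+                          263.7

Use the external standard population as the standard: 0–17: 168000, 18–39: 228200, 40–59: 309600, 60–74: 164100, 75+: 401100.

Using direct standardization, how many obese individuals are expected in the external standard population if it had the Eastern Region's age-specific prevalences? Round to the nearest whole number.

176169

Expected obese individuals = Σ (standard pop × age-specific rate ÷ 1000)
= 168000×10.3/1000 + 228200×31.9/1000 + 309600×106.8/1000 + 164100×172.6/1000 + 401100×263.7/1000
= 1730.40 + 7279.58 + 33065.28 + 28323.66 + 105770.07 = 176168.99.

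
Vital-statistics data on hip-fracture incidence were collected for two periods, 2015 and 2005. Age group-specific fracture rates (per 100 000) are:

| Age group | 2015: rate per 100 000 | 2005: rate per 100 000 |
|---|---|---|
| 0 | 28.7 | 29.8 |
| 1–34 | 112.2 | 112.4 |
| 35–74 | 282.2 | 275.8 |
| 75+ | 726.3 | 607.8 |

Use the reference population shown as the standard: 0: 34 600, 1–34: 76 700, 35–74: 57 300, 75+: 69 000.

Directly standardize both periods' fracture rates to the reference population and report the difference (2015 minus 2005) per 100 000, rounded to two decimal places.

35.73

Standard total = 237 600; weights = 0.1456, 0.3228, 0.2412, 0.2904.
2015: 0.1456×28.7 + 0.3228×112.2 + 0.2412×282.2 + 0.2904×726.3 = 319.3751 per 100 000.
2005: 0.1456×29.8 + 0.3228×112.4 + 0.2412×275.8 + 0.2904×607.8 = 283.6435 per 100 000.
Difference = 319.3751 − 283.6435 = 35.7316.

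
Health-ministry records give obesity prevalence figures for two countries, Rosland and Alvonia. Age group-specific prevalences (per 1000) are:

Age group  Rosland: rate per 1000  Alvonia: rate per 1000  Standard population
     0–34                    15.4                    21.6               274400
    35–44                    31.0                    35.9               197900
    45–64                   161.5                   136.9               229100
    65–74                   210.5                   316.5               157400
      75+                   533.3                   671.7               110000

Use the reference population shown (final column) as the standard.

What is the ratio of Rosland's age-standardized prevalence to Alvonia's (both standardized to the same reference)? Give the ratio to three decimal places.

0.828

Standard total = 968800; weights = 0.2832, 0.2043, 0.2365, 0.1625, 0.1135.
Rosland: 0.2832×15.4 + 0.2043×31.0 + 0.2365×161.5 + 0.1625×210.5 + 0.1135×533.3 = 143.6375 per 1000.
Alvonia: 0.2832×21.6 + 0.2043×35.9 + 0.2365×136.9 + 0.1625×316.5 + 0.1135×671.7 = 173.5132 per 1000.
Ratio = 143.6375 ÷ 173.5132 = 0.82782.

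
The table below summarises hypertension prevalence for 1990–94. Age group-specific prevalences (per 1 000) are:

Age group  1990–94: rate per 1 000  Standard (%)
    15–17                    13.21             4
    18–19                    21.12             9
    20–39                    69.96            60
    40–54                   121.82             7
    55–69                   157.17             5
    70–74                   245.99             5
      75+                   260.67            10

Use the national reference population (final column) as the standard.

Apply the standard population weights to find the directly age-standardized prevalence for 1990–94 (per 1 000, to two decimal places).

99.16

Standard weights: 0.04, 0.09, 0.60, 0.07, 0.05, 0.05, 0.10.
Standardized rate: 0.0400×13.21 + 0.0900×21.12 + 0.6000×69.96 + 0.0700×121.82 + 0.0500×157.17 + 0.0500×245.99 + 0.1000×260.67 = 99.1576 per 1 000.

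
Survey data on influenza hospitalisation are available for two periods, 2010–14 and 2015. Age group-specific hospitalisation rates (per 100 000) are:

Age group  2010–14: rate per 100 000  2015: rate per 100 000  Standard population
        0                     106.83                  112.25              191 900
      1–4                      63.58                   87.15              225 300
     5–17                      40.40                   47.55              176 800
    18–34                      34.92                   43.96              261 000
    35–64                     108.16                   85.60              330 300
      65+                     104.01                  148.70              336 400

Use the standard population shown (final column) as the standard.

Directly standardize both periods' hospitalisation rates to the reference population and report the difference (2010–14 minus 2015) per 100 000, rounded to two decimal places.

-11.54

Standard total = 1 521 700; weights = 0.1261, 0.1481, 0.1162, 0.1715, 0.2171, 0.2211.
2010–14: 0.1261×106.83 + 0.1481×63.58 + 0.1162×40.40 + 0.1715×34.92 + 0.2171×108.16 + 0.2211×104.01 = 80.0396 per 100 000.
2015: 0.1261×112.25 + 0.1481×87.15 + 0.1162×47.55 + 0.1715×43.96 + 0.2171×85.60 + 0.2211×148.70 = 91.5768 per 100 000.
Difference = 80.0396 − 91.5768 = -11.5372.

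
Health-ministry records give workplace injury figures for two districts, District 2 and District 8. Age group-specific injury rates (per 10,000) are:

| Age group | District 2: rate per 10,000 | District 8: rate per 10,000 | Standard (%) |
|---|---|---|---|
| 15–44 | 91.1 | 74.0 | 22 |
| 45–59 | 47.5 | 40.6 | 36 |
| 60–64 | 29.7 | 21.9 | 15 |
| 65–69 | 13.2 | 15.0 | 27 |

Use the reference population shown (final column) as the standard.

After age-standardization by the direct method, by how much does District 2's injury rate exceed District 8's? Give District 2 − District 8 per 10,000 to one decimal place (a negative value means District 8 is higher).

6.9

Standard weights: 0.22, 0.36, 0.15, 0.27.
District 2: 0.2200×91.1 + 0.3600×47.5 + 0.1500×29.7 + 0.2700×13.2 = 45.1610 per 10,000.
District 8: 0.2200×74.0 + 0.3600×40.6 + 0.1500×21.9 + 0.2700×15.0 = 38.2310 per 10,000.
Difference = 45.1610 − 38.2310 = 6.9300.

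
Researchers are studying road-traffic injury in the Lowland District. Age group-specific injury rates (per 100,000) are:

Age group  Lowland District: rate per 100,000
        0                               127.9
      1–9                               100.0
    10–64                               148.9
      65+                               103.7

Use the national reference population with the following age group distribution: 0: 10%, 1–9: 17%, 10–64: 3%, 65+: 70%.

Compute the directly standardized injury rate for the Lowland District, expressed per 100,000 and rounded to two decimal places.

Standard weights: 0.10, 0.17, 0.03, 0.70.
Standardized rate: 0.1000×127.9 + 0.1700×100.0 + 0.0300×148.9 + 0.7000×103.7 = 106.8470 per 100,000.

106.85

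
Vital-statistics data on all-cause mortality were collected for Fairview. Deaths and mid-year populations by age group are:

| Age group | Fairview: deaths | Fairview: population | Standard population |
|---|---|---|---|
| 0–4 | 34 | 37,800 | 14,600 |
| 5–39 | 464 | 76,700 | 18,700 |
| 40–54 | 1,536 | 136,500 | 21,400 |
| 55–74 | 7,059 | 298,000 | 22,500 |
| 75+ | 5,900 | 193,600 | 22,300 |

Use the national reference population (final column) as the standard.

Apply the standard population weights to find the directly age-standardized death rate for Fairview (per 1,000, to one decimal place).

Age-specific rates per 1,000 for Fairview: 0.899, 6.050, 11.253, 23.688, 30.475.
Standard total = 99,500; weights = 0.1467, 0.1879, 0.2151, 0.2261, 0.2241.
Standardized rate: 0.1467×0.899 + 0.1879×6.050 + 0.2151×11.253 + 0.2261×23.688 + 0.2241×30.475 = 15.8758 per 1,000.

15.9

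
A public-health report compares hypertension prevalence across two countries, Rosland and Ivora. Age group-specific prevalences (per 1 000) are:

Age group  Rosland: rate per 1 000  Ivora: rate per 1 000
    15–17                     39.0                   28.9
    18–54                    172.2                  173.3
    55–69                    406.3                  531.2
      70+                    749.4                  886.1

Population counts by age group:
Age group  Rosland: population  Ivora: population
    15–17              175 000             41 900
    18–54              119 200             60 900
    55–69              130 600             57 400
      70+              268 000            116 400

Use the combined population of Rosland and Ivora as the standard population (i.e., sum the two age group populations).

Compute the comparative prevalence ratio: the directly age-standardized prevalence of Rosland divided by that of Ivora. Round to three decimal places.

0.845

Combined standard total = 969 400; weights = 0.2237, 0.1858, 0.1939, 0.3965.
Rosland: 0.2237×39.0 + 0.1858×172.2 + 0.1939×406.3 + 0.3965×749.4 = 416.6764 per 1 000.
Ivora: 0.2237×28.9 + 0.1858×173.3 + 0.1939×531.2 + 0.3965×886.1 = 493.0495 per 1 000.
Ratio = 416.6764 ÷ 493.0495 = 0.84510.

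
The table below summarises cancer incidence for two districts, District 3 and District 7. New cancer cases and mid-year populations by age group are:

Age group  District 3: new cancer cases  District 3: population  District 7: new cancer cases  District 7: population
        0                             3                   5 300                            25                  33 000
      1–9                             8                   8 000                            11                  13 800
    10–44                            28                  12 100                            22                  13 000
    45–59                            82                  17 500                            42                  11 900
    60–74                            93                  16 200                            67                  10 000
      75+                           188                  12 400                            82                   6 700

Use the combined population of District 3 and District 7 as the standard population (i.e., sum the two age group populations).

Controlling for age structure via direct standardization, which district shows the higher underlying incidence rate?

District 3

Age-specific rates per 100 000 for District 3: 56.60, 100.00, 231.40, 468.57, 574.07, 1516.13.
For District 7: 75.76, 79.71, 169.23, 352.94, 670.00, 1223.88.
Combined standard total = 159 900; weights = 0.2395, 0.1363, 0.1570, 0.1839, 0.1639, 0.1194.
District 3: 0.2395×56.60 + 0.1363×100.00 + 0.1570×231.40 + 0.1839×468.57 + 0.1639×574.07 + 0.1194×1516.13 = 424.8342 per 100 000.
District 7: 0.2395×75.76 + 0.1363×79.71 + 0.1570×169.23 + 0.1839×352.94 + 0.1639×670.00 + 0.1194×1223.88 = 376.4445 per 100 000.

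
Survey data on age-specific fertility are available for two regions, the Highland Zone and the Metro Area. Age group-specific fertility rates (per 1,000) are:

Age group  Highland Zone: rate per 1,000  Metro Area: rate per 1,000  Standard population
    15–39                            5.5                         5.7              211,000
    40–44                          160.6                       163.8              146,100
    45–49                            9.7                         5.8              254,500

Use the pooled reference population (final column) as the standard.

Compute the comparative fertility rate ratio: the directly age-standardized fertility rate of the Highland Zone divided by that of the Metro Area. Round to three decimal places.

1.018

Standard total = 611,600; weights = 0.3450, 0.2389, 0.4161.
The Highland Zone: 0.3450×5.5 + 0.2389×160.6 + 0.4161×9.7 = 44.2983 per 1,000.
The Metro Area: 0.3450×5.7 + 0.2389×163.8 + 0.4161×5.8 = 43.5088 per 1,000.
Ratio = 44.2983 ÷ 43.5088 = 1.01814.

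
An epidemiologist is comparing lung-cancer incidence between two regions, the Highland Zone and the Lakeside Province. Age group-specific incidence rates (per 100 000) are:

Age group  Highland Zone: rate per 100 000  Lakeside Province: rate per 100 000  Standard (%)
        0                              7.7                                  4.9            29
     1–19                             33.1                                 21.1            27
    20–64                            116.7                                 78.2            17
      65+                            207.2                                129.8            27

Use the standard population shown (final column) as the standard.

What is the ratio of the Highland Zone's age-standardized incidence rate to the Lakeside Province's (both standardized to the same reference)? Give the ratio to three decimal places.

Standard weights: 0.29, 0.27, 0.17, 0.27.
The Highland Zone: 0.2900×7.7 + 0.2700×33.1 + 0.1700×116.7 + 0.2700×207.2 = 86.9530 per 100 000.
The Lakeside Province: 0.2900×4.9 + 0.2700×21.1 + 0.1700×78.2 + 0.2700×129.8 = 55.4580 per 100 000.
Ratio = 86.9530 ÷ 55.4580 = 1.56791.

1.568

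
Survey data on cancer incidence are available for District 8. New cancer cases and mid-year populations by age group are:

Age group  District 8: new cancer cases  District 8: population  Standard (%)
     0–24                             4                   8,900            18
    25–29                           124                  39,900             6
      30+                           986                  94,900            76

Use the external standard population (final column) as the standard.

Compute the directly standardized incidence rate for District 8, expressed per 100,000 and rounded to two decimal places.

Age-specific rates per 100,000 for District 8: 44.94, 310.78, 1038.99.
Standard weights: 0.18, 0.06, 0.76.
Standardized rate: 0.1800×44.94 + 0.0600×310.78 + 0.7600×1038.99 = 816.3677 per 100,000.

816.37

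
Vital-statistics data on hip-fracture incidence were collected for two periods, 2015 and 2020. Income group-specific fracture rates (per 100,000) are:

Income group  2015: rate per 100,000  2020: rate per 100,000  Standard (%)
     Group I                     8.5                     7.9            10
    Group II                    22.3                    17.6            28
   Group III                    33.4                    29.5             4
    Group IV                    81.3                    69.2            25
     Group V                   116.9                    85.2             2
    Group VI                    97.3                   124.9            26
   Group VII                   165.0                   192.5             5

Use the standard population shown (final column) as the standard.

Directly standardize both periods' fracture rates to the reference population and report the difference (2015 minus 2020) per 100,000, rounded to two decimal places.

-3.36

Standard weights: 0.10, 0.28, 0.04, 0.25, 0.02, 0.26, 0.05.
2015: 0.1000×8.5 + 0.2800×22.3 + 0.0400×33.4 + 0.2500×81.3 + 0.0200×116.9 + 0.2600×97.3 + 0.0500×165.0 = 64.6410 per 100,000.
2020: 0.1000×7.9 + 0.2800×17.6 + 0.0400×29.5 + 0.2500×69.2 + 0.0200×85.2 + 0.2600×124.9 + 0.0500×192.5 = 68.0010 per 100,000.
Difference = 64.6410 − 68.0010 = -3.3600.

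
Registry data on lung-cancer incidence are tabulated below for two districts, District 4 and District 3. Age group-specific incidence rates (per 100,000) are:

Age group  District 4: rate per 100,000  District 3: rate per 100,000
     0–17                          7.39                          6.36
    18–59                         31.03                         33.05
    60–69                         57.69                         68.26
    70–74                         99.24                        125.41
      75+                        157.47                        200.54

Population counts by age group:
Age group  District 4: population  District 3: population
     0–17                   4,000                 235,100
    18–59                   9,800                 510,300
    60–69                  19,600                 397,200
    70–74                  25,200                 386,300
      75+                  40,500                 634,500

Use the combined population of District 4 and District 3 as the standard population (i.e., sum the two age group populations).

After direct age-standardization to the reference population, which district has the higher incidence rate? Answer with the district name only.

Combined standard total = 2,262,500; weights = 0.1057, 0.2299, 0.1842, 0.1819, 0.2983.
District 4: 0.1057×7.39 + 0.2299×31.03 + 0.1842×57.69 + 0.1819×99.24 + 0.2983×157.47 = 83.5714 per 100,000.
District 3: 0.1057×6.36 + 0.2299×33.05 + 0.1842×68.26 + 0.1819×125.41 + 0.2983×200.54 = 103.4835 per 100,000.
The crude rates (104.37 vs 102.23) would put District 4 higher, but that reflects its age composition; once standardized to a common age structure, District 3 has the higher underlying rate.

District 3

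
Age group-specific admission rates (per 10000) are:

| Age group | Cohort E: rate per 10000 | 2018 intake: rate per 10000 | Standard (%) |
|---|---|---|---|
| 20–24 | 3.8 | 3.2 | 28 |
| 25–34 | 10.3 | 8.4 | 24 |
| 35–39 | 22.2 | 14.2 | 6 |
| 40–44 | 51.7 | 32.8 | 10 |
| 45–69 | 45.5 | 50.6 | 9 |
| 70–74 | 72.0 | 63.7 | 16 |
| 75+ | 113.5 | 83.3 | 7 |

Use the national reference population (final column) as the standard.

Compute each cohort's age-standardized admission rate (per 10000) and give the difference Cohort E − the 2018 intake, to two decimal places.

5.98

Standard weights: 0.28, 0.24, 0.06, 0.10, 0.09, 0.16, 0.07.
Cohort E: 0.2800×3.8 + 0.2400×10.3 + 0.0600×22.2 + 0.1000×51.7 + 0.0900×45.5 + 0.1600×72.0 + 0.0700×113.5 = 33.5980 per 10000.
The 2018 intake: 0.2800×3.2 + 0.2400×8.4 + 0.0600×14.2 + 0.1000×32.8 + 0.0900×50.6 + 0.1600×63.7 + 0.0700×83.3 = 27.6210 per 10000.
Difference = 33.5980 − 27.6210 = 5.9770.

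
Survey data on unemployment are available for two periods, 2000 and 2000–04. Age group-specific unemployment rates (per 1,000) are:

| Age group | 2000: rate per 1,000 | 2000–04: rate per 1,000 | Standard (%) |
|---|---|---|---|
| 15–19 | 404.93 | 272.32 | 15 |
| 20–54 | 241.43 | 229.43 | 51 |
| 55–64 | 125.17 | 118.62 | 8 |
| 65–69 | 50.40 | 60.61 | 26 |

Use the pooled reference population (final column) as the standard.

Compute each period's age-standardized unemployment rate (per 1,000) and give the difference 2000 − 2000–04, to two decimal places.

Standard weights: 0.15, 0.51, 0.08, 0.26.
2000: 0.1500×404.93 + 0.5100×241.43 + 0.0800×125.17 + 0.2600×50.40 = 206.9864 per 1,000.
2000–04: 0.1500×272.32 + 0.5100×229.43 + 0.0800×118.62 + 0.2600×60.61 = 183.1055 per 1,000.
Difference = 206.9864 − 183.1055 = 23.8809.

23.88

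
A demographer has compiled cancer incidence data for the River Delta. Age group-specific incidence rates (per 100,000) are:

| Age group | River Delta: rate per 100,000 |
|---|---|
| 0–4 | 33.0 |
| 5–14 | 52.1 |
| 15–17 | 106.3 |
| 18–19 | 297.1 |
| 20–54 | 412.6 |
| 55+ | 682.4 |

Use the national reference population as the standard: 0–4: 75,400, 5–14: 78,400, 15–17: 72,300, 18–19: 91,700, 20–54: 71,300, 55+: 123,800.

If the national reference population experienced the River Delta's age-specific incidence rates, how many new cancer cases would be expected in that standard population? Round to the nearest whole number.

Expected new cancer cases = Σ (standard pop × age-specific rate ÷ 100,000)
= 75,400×33.0/100,000 + 78,400×52.1/100,000 + 72,300×106.3/100,000 + 91,700×297.1/100,000 + 71,300×412.6/100,000 + 123,800×682.4/100,000
= 24.88 + 40.85 + 76.85 + 272.44 + 294.18 + 844.81 = 1554.02.

1554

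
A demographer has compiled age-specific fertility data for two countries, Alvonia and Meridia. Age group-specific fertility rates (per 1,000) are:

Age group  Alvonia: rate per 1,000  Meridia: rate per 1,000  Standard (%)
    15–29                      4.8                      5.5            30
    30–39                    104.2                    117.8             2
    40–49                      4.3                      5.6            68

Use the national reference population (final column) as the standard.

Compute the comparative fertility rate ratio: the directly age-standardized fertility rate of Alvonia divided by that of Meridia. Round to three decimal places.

0.825

Standard weights: 0.30, 0.02, 0.68.
Alvonia: 0.3000×4.8 + 0.0200×104.2 + 0.6800×4.3 = 6.4480 per 1,000.
Meridia: 0.3000×5.5 + 0.0200×117.8 + 0.6800×5.6 = 7.8140 per 1,000.
Ratio = 6.4480 ÷ 7.8140 = 0.82519.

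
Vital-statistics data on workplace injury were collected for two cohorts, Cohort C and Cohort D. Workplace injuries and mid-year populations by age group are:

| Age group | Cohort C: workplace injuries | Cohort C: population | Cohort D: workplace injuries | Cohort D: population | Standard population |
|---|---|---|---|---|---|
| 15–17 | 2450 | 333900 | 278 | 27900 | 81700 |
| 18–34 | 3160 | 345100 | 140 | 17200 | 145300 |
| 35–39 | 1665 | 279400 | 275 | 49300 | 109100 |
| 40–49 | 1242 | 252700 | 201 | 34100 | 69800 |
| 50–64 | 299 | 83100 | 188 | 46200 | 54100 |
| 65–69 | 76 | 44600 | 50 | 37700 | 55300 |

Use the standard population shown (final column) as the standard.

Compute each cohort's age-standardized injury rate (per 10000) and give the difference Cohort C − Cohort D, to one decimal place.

Age-specific rates per 10000 for Cohort C: 73.38, 91.57, 59.59, 49.15, 35.98, 17.04.
For Cohort D: 99.64, 81.40, 55.78, 58.94, 40.69, 13.26.
Standard total = 515300; weights = 0.1585, 0.2820, 0.2117, 0.1355, 0.1050, 0.1073.
Cohort C: 0.1585×73.38 + 0.2820×91.57 + 0.2117×59.59 + 0.1355×49.15 + 0.1050×35.98 + 0.1073×17.04 = 62.3336 per 10000.
Cohort D: 0.1585×99.64 + 0.2820×81.40 + 0.2117×55.78 + 0.1355×58.94 + 0.1050×40.69 + 0.1073×13.26 = 64.2390 per 10000.
Difference = 62.3336 − 64.2390 = -1.9054.

-1.9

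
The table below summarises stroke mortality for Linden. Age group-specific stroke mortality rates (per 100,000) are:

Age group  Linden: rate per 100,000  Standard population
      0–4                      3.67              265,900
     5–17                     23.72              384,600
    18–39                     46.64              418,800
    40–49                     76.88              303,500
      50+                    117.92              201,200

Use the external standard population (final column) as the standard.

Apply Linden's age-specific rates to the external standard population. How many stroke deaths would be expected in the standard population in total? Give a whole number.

Expected stroke deaths = Σ (standard pop × age-specific rate ÷ 100,000)
= 265,900×3.67/100,000 + 384,600×23.72/100,000 + 418,800×46.64/100,000 + 303,500×76.88/100,000 + 201,200×117.92/100,000
= 9.76 + 91.23 + 195.33 + 233.33 + 237.26 = 766.90.

767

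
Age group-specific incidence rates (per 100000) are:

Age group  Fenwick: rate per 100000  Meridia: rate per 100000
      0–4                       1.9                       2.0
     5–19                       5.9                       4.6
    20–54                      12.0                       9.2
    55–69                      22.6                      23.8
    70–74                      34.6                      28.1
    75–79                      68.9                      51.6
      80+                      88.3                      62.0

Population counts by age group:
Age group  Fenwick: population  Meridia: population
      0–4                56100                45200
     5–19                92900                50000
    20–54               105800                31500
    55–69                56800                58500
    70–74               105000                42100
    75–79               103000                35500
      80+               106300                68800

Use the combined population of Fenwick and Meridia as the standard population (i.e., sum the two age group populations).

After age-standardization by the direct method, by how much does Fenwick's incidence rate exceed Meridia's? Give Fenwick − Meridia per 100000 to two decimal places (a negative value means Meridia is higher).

Combined standard total = 957500; weights = 0.1058, 0.1492, 0.1434, 0.1204, 0.1536, 0.1446, 0.1829.
Fenwick: 0.1058×1.9 + 0.1492×5.9 + 0.1434×12.0 + 0.1204×22.6 + 0.1536×34.6 + 0.1446×68.9 + 0.1829×88.3 = 36.9531 per 100000.
Meridia: 0.1058×2.0 + 0.1492×4.6 + 0.1434×9.2 + 0.1204×23.8 + 0.1536×28.1 + 0.1446×51.6 + 0.1829×62.0 = 28.2021 per 100000.
Difference = 36.9531 − 28.2021 = 8.7510.

8.75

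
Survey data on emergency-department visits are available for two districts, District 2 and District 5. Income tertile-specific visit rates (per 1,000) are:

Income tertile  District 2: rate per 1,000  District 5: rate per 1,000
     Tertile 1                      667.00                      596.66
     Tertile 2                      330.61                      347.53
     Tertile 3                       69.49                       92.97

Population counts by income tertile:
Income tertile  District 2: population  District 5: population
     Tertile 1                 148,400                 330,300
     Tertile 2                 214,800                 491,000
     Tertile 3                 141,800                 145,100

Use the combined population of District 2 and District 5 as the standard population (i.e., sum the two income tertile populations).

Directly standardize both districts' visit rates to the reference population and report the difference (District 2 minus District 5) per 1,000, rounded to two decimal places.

10.19

Combined standard total = 1,471,400; weights = 0.3253, 0.4797, 0.1950.
District 2: 0.3253×667.00 + 0.4797×330.61 + 0.1950×69.49 = 389.1356 per 1,000.
District 5: 0.3253×596.66 + 0.4797×347.53 + 0.1950×92.97 = 378.9458 per 1,000.
Difference = 389.1356 − 378.9458 = 10.1898.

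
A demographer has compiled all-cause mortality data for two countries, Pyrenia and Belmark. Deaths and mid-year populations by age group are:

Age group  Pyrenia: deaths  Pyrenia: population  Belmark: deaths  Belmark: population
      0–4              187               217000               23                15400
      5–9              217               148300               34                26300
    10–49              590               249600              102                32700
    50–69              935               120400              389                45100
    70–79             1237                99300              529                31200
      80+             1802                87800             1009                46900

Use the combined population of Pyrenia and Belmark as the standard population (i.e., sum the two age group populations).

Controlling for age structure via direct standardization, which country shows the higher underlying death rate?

Age-specific rates per 1000 for Pyrenia: 0.862, 1.463, 2.364, 7.766, 12.457, 20.524.
For Belmark: 1.494, 1.293, 3.119, 8.625, 16.955, 21.514.
Combined standard total = 1120000; weights = 0.2075, 0.1559, 0.2521, 0.1478, 0.1165, 0.1203.
Pyrenia: 0.2075×0.862 + 0.1559×1.463 + 0.2521×2.364 + 0.1478×7.766 + 0.1165×12.457 + 0.1203×20.524 = 6.0701 per 1000.
Belmark: 0.2075×1.494 + 0.1559×1.293 + 0.2521×3.119 + 0.1478×8.625 + 0.1165×16.955 + 0.1203×21.514 = 7.1352 per 1000.

Belmark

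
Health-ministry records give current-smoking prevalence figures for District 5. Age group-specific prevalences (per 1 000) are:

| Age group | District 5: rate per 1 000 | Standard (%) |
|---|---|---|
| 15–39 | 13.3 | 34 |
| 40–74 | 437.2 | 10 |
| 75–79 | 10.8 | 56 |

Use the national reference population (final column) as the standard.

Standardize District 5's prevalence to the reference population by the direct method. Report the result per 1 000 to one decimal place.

Standard weights: 0.34, 0.10, 0.56.
Standardized rate: 0.3400×13.3 + 0.1000×437.2 + 0.5600×10.8 = 54.2900 per 1 000.

54.3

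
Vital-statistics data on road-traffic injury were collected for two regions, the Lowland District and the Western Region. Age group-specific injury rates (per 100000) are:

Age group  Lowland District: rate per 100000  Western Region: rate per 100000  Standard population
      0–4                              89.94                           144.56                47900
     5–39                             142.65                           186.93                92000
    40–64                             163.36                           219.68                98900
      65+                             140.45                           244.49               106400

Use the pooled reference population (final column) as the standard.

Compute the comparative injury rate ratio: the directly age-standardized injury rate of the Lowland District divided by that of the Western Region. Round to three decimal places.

Standard total = 345200; weights = 0.1388, 0.2665, 0.2865, 0.3082.
The Lowland District: 0.1388×89.94 + 0.2665×142.65 + 0.2865×163.36 + 0.3082×140.45 = 140.5913 per 100000.
The Western Region: 0.1388×144.56 + 0.2665×186.93 + 0.2865×219.68 + 0.3082×244.49 = 208.1752 per 100000.
Ratio = 140.5913 ÷ 208.1752 = 0.67535.

0.675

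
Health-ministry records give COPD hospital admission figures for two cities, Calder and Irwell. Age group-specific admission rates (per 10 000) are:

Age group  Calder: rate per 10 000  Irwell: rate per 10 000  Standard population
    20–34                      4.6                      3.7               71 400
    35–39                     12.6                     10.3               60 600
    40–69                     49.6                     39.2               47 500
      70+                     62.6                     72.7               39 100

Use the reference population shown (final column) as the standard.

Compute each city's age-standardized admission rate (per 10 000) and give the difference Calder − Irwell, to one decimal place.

Standard total = 218 600; weights = 0.3266, 0.2772, 0.2173, 0.1789.
Calder: 0.3266×4.6 + 0.2772×12.6 + 0.2173×49.6 + 0.1789×62.6 = 26.9701 per 10 000.
Irwell: 0.3266×3.7 + 0.2772×10.3 + 0.2173×39.2 + 0.1789×72.7 = 25.5852 per 10 000.
Difference = 26.9701 − 25.5852 = 1.3849.

1.4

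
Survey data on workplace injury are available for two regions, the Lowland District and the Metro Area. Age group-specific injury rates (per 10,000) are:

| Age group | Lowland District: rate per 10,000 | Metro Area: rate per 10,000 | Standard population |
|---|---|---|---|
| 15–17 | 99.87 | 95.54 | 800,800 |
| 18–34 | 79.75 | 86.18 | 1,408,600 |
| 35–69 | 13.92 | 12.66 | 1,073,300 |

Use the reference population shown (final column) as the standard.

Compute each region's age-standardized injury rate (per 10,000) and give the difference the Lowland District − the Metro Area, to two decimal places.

Standard total = 3,282,700; weights = 0.2439, 0.4291, 0.3270.
The Lowland District: 0.2439×99.87 + 0.4291×79.75 + 0.3270×13.92 = 63.1346 per 10,000.
The Metro Area: 0.2439×95.54 + 0.4291×86.18 + 0.3270×12.66 = 64.4255 per 10,000.
Difference = 63.1346 − 64.4255 = -1.2909.

-1.29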